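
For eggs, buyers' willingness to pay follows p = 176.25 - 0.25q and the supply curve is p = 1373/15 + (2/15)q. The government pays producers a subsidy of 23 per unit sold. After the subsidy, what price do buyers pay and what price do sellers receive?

Buyers pay 106; sellers receive 129

Pre-subsidy: 176.25 - 0.25q = 1373/15 + (2/15)q gives q* = 221 and p* = 121.
With the subsidy, sellers receive ps = pb + 23 for each unit, where pb is the price buyers pay.
On the curves, pb = 176.25 - 0.25q and ps = 1373/15 + (2/15)q; the wedge ps − pb = 23 gives 1373/15 + (2/15)q − (176.25 - 0.25q) = 23, so q' = 281.
Then pb = 176.25 − 0.25·281 = 106 and ps = 1373/15 + (2/15)·281 = 129.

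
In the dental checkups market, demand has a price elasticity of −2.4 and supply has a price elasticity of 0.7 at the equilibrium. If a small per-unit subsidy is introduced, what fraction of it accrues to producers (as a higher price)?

Producer share = 24/31

For a small subsidy around the equilibrium, the benefit split depends on the relative slopes, which at a point are proportional to the elasticities.
Buyer share = εs/(εs + |εd|) = 0.7/(0.7 + 2.4) = 7/31; seller share = |εd|/(εs + |εd|) = 24/31.
So producers capture 24/31 of the subsidy.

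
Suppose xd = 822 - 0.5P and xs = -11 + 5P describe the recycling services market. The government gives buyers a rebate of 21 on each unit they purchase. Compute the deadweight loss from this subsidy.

Deadweight loss = 2205/22

Pre-subsidy: 822 - 0.5P = -11 + 5P gives P* = 1666/11, x* = 8209/11.
With the rebate, buyers effectively pay Pb = Ps − 21, where Ps is the price sellers receive.
Demand in terms of Ps becomes xd = 822 − 0.5(Ps − 21) = 832.5 - 0.5Ps. Setting this equal to supply: 832.5 - 0.5Ps = -11 + 5Ps, so Ps = 1687/11.
Buyers pay Pb = 1687/11 − 21 = 1456/11; x' = -11 + 5·(1687/11) = 8314/11.
The subsidy expands output by 8314/11 − 8209/11 = 105/11 past the efficient level; on those units the gap between marginal cost and willingness to pay runs from 0 up to 21.
DWL = ½ × 21 × 105/11 = 2205/22.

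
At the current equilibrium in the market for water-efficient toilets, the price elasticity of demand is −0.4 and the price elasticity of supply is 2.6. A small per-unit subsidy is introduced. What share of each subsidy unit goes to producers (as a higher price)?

For a small subsidy around the equilibrium, the benefit split depends on the relative slopes, which at a point are proportional to the elasticities.
Buyer share = εs/(εs + |εd|) = 2.6/(2.6 + 0.4) = 13/15; seller share = |εd|/(εs + |εd|) = 2/15.
So producers capture 2/15 of the subsidy.

Producer share = 2/15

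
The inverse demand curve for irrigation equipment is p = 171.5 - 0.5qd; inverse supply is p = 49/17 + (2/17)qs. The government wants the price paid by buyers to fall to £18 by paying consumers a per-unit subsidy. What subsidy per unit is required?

Required subsidy s = £21 per unit

At a buyer price of 18, quantity demanded is 343 − 2·18 = 307.
Sellers supply 307 only when they receive ps = 49/17 + (2/17)·307 = 39.
s = ps − pb = 39 − 18 = 21.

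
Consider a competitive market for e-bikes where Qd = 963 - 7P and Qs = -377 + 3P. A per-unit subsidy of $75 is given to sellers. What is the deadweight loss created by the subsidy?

Pre-subsidy: 963 - 7P = -377 + 3P gives P* = 134, Q* = 25.
With the subsidy, sellers receive Ps = Pb + 75 for each unit, where Pb is the price buyers pay.
Supply in terms of Pb becomes Qs = -377 + 3(Pb + 75) = -152 + 3Pb. Setting this equal to demand: 963 - 7Pb = -152 + 3Pb, so Pb = 111.5.
Sellers receive Ps = 111.5 + 75 = 186.5; Q' = 963 − 7·111.5 = 182.5.
The subsidy expands output by 182.5 − 25 = 157.5 past the efficient level; on those units the gap between marginal cost and willingness to pay runs from 0 up to 75.
DWL = ½ × 75 × 157.5 = 5906.25.

Deadweight loss = $5906.25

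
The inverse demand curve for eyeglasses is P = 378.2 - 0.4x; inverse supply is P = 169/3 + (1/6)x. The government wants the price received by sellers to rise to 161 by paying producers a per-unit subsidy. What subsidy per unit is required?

Required subsidy s = 34 per unit

At a seller price of 161, quantity supplied is -338 + 6·161 = 628.
Buyers absorb 628 only when they pay Pb = 378.2 − 0.4·628 = 127.
s = Ps − Pb = 161 − 127 = 34.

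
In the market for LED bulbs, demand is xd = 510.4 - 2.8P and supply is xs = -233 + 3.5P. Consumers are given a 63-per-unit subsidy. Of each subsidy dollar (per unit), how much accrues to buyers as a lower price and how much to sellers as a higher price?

Pre-subsidy: 510.4 - 2.8P = -233 + 3.5P gives P* = 118, x* = 180.
With the rebate, buyers effectively pay Pb = Ps − 63, where Ps is the price sellers receive.
Demand in terms of Ps becomes xd = 510.4 − 2.8(Ps − 63) = 686.8 - 2.8Ps. Setting this equal to supply: 686.8 - 2.8Ps = -233 + 3.5Ps, so Ps = 146.
Buyers pay Pb = 146 − 63 = 83; x' = -233 + 3.5·146 = 278.
Buyers' price falls by P* − Pb = 118 − 83 = 35; sellers' price rises by Ps − P* = 146 − 118 = 28.

Buyers gain 35 per unit; sellers gain 28 per unit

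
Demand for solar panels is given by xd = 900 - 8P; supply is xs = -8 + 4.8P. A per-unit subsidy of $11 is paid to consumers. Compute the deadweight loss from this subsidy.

Pre-subsidy: 900 - 8P = -8 + 4.8P gives P* = 70.9375, x* = 332.5.
With the rebate, buyers effectively pay Pb = Ps − 11, where Ps is the price sellers receive.
Demand in terms of Ps becomes xd = 900 − 8(Ps − 11) = 988 - 8Ps. Setting this equal to supply: 988 - 8Ps = -8 + 4.8Ps, so Ps = 77.8125.
Buyers pay Pb = 77.8125 − 11 = 66.8125; x' = -8 + 4.8·77.8125 = 365.5.
The subsidy expands output by 365.5 − 332.5 = 33 past the efficient level; on those units the gap between marginal cost and willingness to pay runs from 0 up to 11.
DWL = ½ × 11 × 33 = 181.5.

Deadweight loss = $181.5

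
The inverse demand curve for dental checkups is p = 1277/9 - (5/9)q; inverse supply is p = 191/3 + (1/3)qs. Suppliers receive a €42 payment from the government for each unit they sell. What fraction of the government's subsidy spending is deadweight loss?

Pre-subsidy: 1277/9 - (5/9)q = 191/3 + (1/3)q gives q* = 88 and p* = 93.
With the subsidy, sellers receive ps = pb + 42 for each unit, where pb is the price buyers pay.
On the curves, pb = 1277/9 - (5/9)q and ps = 191/3 + (1/3)q; the wedge ps − pb = 42 gives 191/3 + (1/3)q − (1277/9 - (5/9)q) = 42, so q' = 135.25.
Then pb = 1277/9 − (5/9)·135.25 = 66.75 and ps = 191/3 + (1/3)·135.25 = 108.75.
ΔCS = ½(88 + 135.25)(93 − 66.75) = 2930.15625; ΔPS = ½(88 + 135.25)(108.75 − 93) = 1758.09375.
Government spending = 42 × 135.25 = 5680.5.
DWL = ½ × 42 × (135.25 − 88) = 992.25; fraction = 992.25 / 5680.5 = 189/1082.

DWL / government spending = 189/1082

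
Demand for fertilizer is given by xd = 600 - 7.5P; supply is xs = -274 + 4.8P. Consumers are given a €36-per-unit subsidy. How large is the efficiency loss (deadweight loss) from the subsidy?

Deadweight loss = 77760/41

Pre-subsidy: 600 - 7.5P = -274 + 4.8P gives P* = 8740/123, x* = 2750/41.
With the rebate, buyers effectively pay Pb = Ps − 36, where Ps is the price sellers receive.
Demand in terms of Ps becomes xd = 600 − 7.5(Ps − 36) = 870 - 7.5Ps. Setting this equal to supply: 870 - 7.5Ps = -274 + 4.8Ps, so Ps = 11440/123.
Buyers pay Pb = 11440/123 − 36 = 7012/123; x' = -274 + 4.8·(11440/123) = 7070/41.
The subsidy expands output by 7070/41 − 2750/41 = 4320/41 past the efficient level; on those units the gap between marginal cost and willingness to pay runs from 0 up to 36.
DWL = ½ × 36 × 4320/41 = 77760/41.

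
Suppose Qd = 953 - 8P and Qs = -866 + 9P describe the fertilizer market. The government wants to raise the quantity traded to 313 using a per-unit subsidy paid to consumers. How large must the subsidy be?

Required subsidy s = 51 per unit

At Q = 313, invert demand for the buyer price: Pb = (953 − 313)/8 = 80; invert supply for the seller price: Ps = (313 − (-866))/9 = 131.
The subsidy must fill the gap: s = Ps − Pb = 131 − 80 = 51.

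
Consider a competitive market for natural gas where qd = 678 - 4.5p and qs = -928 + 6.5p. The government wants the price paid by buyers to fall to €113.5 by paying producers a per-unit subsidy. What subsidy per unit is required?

At a buyer price of 113.5, quantity demanded is 678 − 4.5·113.5 = 167.25.
Sellers supply 167.25 only when they receive ps with -928 + 6.5·ps = 167.25, i.e. ps = 168.5.
s = ps − pb = 168.5 − 113.5 = 55.

Required subsidy s = €55 per unit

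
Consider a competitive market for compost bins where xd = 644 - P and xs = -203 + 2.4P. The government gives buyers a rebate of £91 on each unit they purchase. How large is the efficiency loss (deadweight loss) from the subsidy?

Pre-subsidy: 644 - P = -203 + 2.4P gives P* = 4235/17, x* = 6713/17.
With the rebate, buyers effectively pay Pb = Ps − 91, where Ps is the price sellers receive.
Demand in terms of Ps becomes xd = 644 − 1(Ps − 91) = 735 - Ps. Setting this equal to supply: 735 - Ps = -203 + 2.4Ps, so Ps = 4690/17.
Buyers pay Pb = 4690/17 − 91 = 3143/17; x' = -203 + 2.4·(4690/17) = 7805/17.
The subsidy expands output by 7805/17 − 6713/17 = 1092/17 past the efficient level; on those units the gap between marginal cost and willingness to pay runs from 0 up to 91.
DWL = ½ × 91 × 1092/17 = 49686/17.

Deadweight loss = 49686/17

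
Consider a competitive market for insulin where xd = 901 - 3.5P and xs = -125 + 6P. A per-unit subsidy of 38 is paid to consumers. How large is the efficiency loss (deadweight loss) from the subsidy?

Deadweight loss = 1596

Pre-subsidy: 901 - 3.5P = -125 + 6P gives P* = 108, x* = 523.
With the rebate, buyers effectively pay Pb = Ps − 38, where Ps is the price sellers receive.
Demand in terms of Ps becomes xd = 901 − 3.5(Ps − 38) = 1034 - 3.5Ps. Setting this equal to supply: 1034 - 3.5Ps = -125 + 6Ps, so Ps = 122.
Buyers pay Pb = 122 − 38 = 84; x' = -125 + 6·122 = 607.
The subsidy expands output by 607 − 523 = 84 past the efficient level; on those units the gap between marginal cost and willingness to pay runs from 0 up to 38.
DWL = ½ × 38 × 84 = 1596.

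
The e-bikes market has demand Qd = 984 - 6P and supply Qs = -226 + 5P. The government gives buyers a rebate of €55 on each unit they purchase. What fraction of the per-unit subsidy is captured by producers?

Producer share = 6/11

Pre-subsidy: 984 - 6P = -226 + 5P gives P* = 110, Q* = 324.
With the rebate, buyers effectively pay Pb = Ps − 55, where Ps is the price sellers receive.
Demand in terms of Ps becomes Qd = 984 − 6(Ps − 55) = 1314 - 6Ps. Setting this equal to supply: 1314 - 6Ps = -226 + 5Ps, so Ps = 140.
Buyers pay Pb = 140 − 55 = 85; Q' = -226 + 5·140 = 474.
Buyers' price falls by P* − Pb = 110 − 85 = 25; sellers' price rises by Ps − P* = 140 − 110 = 30.
So producers capture 30/55 = 6/11 of each unit of subsidy.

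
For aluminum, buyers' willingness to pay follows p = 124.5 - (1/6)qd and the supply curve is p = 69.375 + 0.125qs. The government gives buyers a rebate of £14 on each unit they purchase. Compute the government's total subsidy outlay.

Government cost = £3318

Pre-subsidy: 124.5 - (1/6)q = 69.375 + 0.125q gives q* = 189 and p* = 93.
With the rebate, buyers effectively pay pb = ps − 14, where ps is the price sellers receive.
On the curves, pb = 124.5 - (1/6)q and ps = 69.375 + 0.125q; the wedge ps − pb = 14 gives 69.375 + 0.125q − (124.5 - (1/6)q) = 14, so q' = 237.
Then pb = 124.5 − (1/6)·237 = 85 and ps = 69.375 + 0.125·237 = 99.
Government outlay = subsidy × quantity = 14 × 237 = 3318.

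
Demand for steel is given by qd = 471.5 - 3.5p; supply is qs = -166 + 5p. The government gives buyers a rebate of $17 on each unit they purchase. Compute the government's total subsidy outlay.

Pre-subsidy: 471.5 - 3.5p = -166 + 5p gives p* = 75, q* = 209.
With the rebate, buyers effectively pay pb = ps − 17, where ps is the price sellers receive.
Demand in terms of ps becomes qd = 471.5 − 3.5(ps − 17) = 531 - 3.5ps. Setting this equal to supply: 531 - 3.5ps = -166 + 5ps, so ps = 82.
Buyers pay pb = 82 − 17 = 65; q' = -166 + 5·82 = 244.
Government outlay = subsidy × quantity = 17 × 244 = 4148.

Government cost = $4148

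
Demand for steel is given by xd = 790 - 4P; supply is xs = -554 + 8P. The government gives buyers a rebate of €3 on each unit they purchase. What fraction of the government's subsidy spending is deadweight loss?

DWL / government spending = 2/175

Pre-subsidy: 790 - 4P = -554 + 8P gives P* = 112, x* = 342.
With the rebate, buyers effectively pay Pb = Ps − 3, where Ps is the price sellers receive.
Demand in terms of Ps becomes xd = 790 − 4(Ps − 3) = 802 - 4Ps. Setting this equal to supply: 802 - 4Ps = -554 + 8Ps, so Ps = 113.
Buyers pay Pb = 113 − 3 = 110; x' = -554 + 8·113 = 350.
ΔCS = ½(342 + 350)(112 − 110) = 692; ΔPS = ½(342 + 350)(113 − 112) = 346.
Government spending = 3 × 350 = 1050.
DWL = ½ × 3 × (350 − 342) = 12; fraction = 12 / 1050 = 2/175.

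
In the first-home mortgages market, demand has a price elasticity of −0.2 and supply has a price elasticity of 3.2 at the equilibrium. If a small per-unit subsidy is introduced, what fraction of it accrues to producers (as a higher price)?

For a small subsidy around the equilibrium, the benefit split depends on the relative slopes, which at a point are proportional to the elasticities.
Buyer share = εs/(εs + |εd|) = 3.2/(3.2 + 0.2) = 16/17; seller share = |εd|/(εs + |εd|) = 1/17.
So producers capture 1/17 of the subsidy.

Producer share = 1/17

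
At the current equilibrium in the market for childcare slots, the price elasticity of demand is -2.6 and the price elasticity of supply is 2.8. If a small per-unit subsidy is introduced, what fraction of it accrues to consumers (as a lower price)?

For a small subsidy around the equilibrium, the benefit split depends on the relative slopes, which at a point are proportional to the elasticities.
Buyer share = εs/(εs + |εd|) = 2.8/(2.8 + 2.6) = 14/27; seller share = |εd|/(εs + |εd|) = 13/27.

Consumer share = 14/27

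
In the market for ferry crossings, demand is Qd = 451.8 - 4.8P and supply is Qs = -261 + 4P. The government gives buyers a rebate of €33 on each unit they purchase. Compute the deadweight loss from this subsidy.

Deadweight loss = €1188

Pre-subsidy: 451.8 - 4.8P = -261 + 4P gives P* = 81, Q* = 63.
With the rebate, buyers effectively pay Pb = Ps − 33, where Ps is the price sellers receive.
Demand in terms of Ps becomes Qd = 451.8 − 4.8(Ps − 33) = 610.2 - 4.8Ps. Setting this equal to supply: 610.2 - 4.8Ps = -261 + 4Ps, so Ps = 99.
Buyers pay Pb = 99 − 33 = 66; Q' = -261 + 4·99 = 135.
The subsidy expands output by 135 − 63 = 72 past the efficient level; on those units the gap between marginal cost and willingness to pay runs from 0 up to 33.
DWL = ½ × 33 × 72 = 1188.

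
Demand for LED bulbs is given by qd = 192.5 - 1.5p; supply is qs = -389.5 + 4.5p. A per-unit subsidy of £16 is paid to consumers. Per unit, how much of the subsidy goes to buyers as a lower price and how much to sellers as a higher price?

Buyers gain £12 per unit; sellers gain £4 per unit

Pre-subsidy: 192.5 - 1.5p = -389.5 + 4.5p gives p* = 97, q* = 47.
With the rebate, buyers effectively pay pb = ps − 16, where ps is the price sellers receive.
Demand in terms of ps becomes qd = 192.5 − 1.5(ps − 16) = 216.5 - 1.5ps. Setting this equal to supply: 216.5 - 1.5ps = -389.5 + 4.5ps, so ps = 101.
Buyers pay pb = 101 − 16 = 85; q' = -389.5 + 4.5·101 = 65.
Buyers' price falls by p* − pb = 97 − 85 = 12; sellers' price rises by ps − p* = 101 − 97 = 4.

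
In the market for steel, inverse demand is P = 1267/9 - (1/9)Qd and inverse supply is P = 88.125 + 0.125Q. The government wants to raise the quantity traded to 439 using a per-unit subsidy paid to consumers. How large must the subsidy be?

Required subsidy s = 51 per unit

At Q = 439, from the demand curve buyers pay Pb = 1267/9 − (1/9)·439 = 92; from the supply curve sellers need Ps = 88.125 + 0.125·439 = 143.
The subsidy must fill the gap: s = Ps − Pb = 143 − 92 = 51.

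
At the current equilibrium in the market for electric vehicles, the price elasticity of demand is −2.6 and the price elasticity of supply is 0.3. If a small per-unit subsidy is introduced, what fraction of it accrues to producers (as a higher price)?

For a small subsidy around the equilibrium, the benefit split depends on the relative slopes, which at a point are proportional to the elasticities.
Buyer share = εs/(εs + |εd|) = 0.3/(0.3 + 2.6) = 3/29; seller share = |εd|/(εs + |εd|) = 26/29.
So producers capture 26/29 of the subsidy.

Producer share = 26/29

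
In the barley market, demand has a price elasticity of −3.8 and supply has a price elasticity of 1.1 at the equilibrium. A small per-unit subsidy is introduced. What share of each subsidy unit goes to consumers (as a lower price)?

For a small subsidy around the equilibrium, the benefit split depends on the relative slopes, which at a point are proportional to the elasticities.
Buyer share = εs/(εs + |εd|) = 1.1/(1.1 + 3.8) = 11/49; seller share = |εd|/(εs + |εd|) = 38/49.

Consumer share = 11/49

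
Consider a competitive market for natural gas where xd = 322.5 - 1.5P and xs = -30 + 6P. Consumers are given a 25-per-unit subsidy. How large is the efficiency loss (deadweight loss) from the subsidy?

Deadweight loss = 375

Pre-subsidy: 322.5 - 1.5P = -30 + 6P gives P* = 47, x* = 252.
With the rebate, buyers effectively pay Pb = Ps − 25, where Ps is the price sellers receive.
Demand in terms of Ps becomes xd = 322.5 − 1.5(Ps − 25) = 360 - 1.5Ps. Setting this equal to supply: 360 - 1.5Ps = -30 + 6Ps, so Ps = 52.
Buyers pay Pb = 52 − 25 = 27; x' = -30 + 6·52 = 282.
The subsidy expands output by 282 − 252 = 30 past the efficient level; on those units the gap between marginal cost and willingness to pay runs from 0 up to 25.
DWL = ½ × 25 × 30 = 375.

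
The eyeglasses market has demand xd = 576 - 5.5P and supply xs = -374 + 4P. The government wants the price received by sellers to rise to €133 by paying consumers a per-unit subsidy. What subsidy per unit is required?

At a seller price of 133, quantity supplied is -374 + 4·133 = 158.
Buyers absorb 158 only when they pay Pb with 576 − 5.5·Pb = 158, i.e. Pb = 76.
s = Ps − Pb = 133 − 76 = 57.

Required subsidy s = €57 per unit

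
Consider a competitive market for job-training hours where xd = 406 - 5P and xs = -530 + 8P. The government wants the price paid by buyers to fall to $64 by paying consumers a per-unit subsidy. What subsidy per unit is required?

At a buyer price of 64, quantity demanded is 406 − 5·64 = 86.
Sellers supply 86 only when they receive Ps with -530 + 8·Ps = 86, i.e. Ps = 77.
s = Ps − Pb = 77 − 64 = 13.

Required subsidy s = $13 per unit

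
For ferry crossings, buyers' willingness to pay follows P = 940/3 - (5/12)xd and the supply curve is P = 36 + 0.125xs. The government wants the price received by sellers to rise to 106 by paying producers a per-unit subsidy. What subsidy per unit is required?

At a seller price of 106, quantity supplied is -288 + 8·106 = 560.
Buyers absorb 560 only when they pay Pb = 940/3 − (5/12)·560 = 80.
s = Ps − Pb = 106 − 80 = 26.

Required subsidy s = 26 per unit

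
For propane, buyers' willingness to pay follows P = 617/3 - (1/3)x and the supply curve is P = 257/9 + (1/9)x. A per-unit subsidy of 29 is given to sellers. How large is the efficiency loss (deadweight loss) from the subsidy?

Pre-subsidy: 617/3 - (1/3)x = 257/9 + (1/9)x gives x* = 398.5 and P* = 437/6.
With the subsidy, sellers receive Ps = Pb + 29 for each unit, where Pb is the price buyers pay.
On the curves, Pb = 617/3 - (1/3)x and Ps = 257/9 + (1/9)x; the wedge Ps − Pb = 29 gives 257/9 + (1/9)x − (617/3 - (1/3)x) = 29, so x' = 463.75.
Then Pb = 617/3 − (1/3)·463.75 = 613/12 and Ps = 257/9 + (1/9)·463.75 = 961/12.
The subsidy expands output by 463.75 − 398.5 = 65.25 past the efficient level; on those units the gap between marginal cost and willingness to pay runs from 0 up to 29.
DWL = ½ × 29 × 65.25 = 946.125.

Deadweight loss = 946.125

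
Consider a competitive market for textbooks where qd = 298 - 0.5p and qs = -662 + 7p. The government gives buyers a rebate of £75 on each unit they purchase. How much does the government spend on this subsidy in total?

Government cost = £20175

Pre-subsidy: 298 - 0.5p = -662 + 7p gives p* = 128, q* = 234.
With the rebate, buyers effectively pay pb = ps − 75, where ps is the price sellers receive.
Demand in terms of ps becomes qd = 298 − 0.5(ps − 75) = 335.5 - 0.5ps. Setting this equal to supply: 335.5 - 0.5ps = -662 + 7ps, so ps = 133.
Buyers pay pb = 133 − 75 = 58; q' = -662 + 7·133 = 269.
Government outlay = subsidy × quantity = 75 × 269 = 20175.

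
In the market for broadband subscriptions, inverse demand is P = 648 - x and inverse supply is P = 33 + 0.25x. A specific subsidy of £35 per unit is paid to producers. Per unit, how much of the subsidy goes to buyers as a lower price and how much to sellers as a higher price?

Buyers gain £28 per unit; sellers gain £7 per unit

Pre-subsidy: 648 - x = 33 + 0.25x gives x* = 492 and P* = 156.
With the subsidy, sellers receive Ps = Pb + 35 for each unit, where Pb is the price buyers pay.
On the curves, Pb = 648 - x and Ps = 33 + 0.25x; the wedge Ps − Pb = 35 gives 33 + 0.25x − (648 - x) = 35, so x' = 520.
Then Pb = 648 − 1·520 = 128 and Ps = 33 + 0.25·520 = 163.
Buyers' price falls by P* − Pb = 156 − 128 = 28; sellers' price rises by Ps − P* = 163 − 156 = 7.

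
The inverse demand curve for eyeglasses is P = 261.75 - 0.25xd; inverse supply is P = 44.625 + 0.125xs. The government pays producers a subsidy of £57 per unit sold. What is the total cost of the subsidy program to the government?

Pre-subsidy: 261.75 - 0.25x = 44.625 + 0.125x gives x* = 579 and P* = 117.
With the subsidy, sellers receive Ps = Pb + 57 for each unit, where Pb is the price buyers pay.
On the curves, Pb = 261.75 - 0.25x and Ps = 44.625 + 0.125x; the wedge Ps − Pb = 57 gives 44.625 + 0.125x − (261.75 - 0.25x) = 57, so x' = 731.
Then Pb = 261.75 − 0.25·731 = 79 and Ps = 44.625 + 0.125·731 = 136.
Government outlay = subsidy × quantity = 57 × 731 = 41667.

Government cost = £41667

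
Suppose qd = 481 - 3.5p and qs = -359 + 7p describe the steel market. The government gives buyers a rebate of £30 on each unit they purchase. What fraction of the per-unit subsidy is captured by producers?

Pre-subsidy: 481 - 3.5p = -359 + 7p gives p* = 80, q* = 201.
With the rebate, buyers effectively pay pb = ps − 30, where ps is the price sellers receive.
Demand in terms of ps becomes qd = 481 − 3.5(ps − 30) = 586 - 3.5ps. Setting this equal to supply: 586 - 3.5ps = -359 + 7ps, so ps = 90.
Buyers pay pb = 90 − 30 = 60; q' = -359 + 7·90 = 271.
Buyers' price falls by p* − pb = 80 − 60 = 20; sellers' price rises by ps − p* = 90 − 80 = 10.
So producers capture 10/30 = 1/3 of each unit of subsidy.

Producer share = 1/3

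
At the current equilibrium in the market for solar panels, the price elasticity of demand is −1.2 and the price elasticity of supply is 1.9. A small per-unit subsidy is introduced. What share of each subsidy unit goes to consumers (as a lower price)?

For a small subsidy around the equilibrium, the benefit split depends on the relative slopes, which at a point are proportional to the elasticities.
Buyer share = εs/(εs + |εd|) = 1.9/(1.9 + 1.2) = 19/31; seller share = |εd|/(εs + |εd|) = 12/31.

Consumer share = 19/31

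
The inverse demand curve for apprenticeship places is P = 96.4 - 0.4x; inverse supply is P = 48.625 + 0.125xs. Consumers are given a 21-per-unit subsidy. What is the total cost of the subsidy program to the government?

Pre-subsidy: 96.4 - 0.4x = 48.625 + 0.125x gives x* = 91 and P* = 60.
With the rebate, buyers effectively pay Pb = Ps − 21, where Ps is the price sellers receive.
On the curves, Pb = 96.4 - 0.4x and Ps = 48.625 + 0.125x; the wedge Ps − Pb = 21 gives 48.625 + 0.125x − (96.4 - 0.4x) = 21, so x' = 131.
Then Pb = 96.4 − 0.4·131 = 44 and Ps = 48.625 + 0.125·131 = 65.
Government outlay = subsidy × quantity = 21 × 131 = 2751.

Government cost = 2751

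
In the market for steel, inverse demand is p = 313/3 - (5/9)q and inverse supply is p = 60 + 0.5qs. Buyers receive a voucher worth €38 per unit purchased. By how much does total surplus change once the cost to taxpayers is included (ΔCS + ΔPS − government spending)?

Pre-subsidy: 313/3 - (5/9)q = 60 + 0.5q gives q* = 42 and p* = 81.
With the rebate, buyers effectively pay pb = ps − 38, where ps is the price sellers receive.
On the curves, pb = 313/3 - (5/9)q and ps = 60 + 0.5q; the wedge ps − pb = 38 gives 60 + 0.5q − (313/3 - (5/9)q) = 38, so q' = 78.
Then pb = 313/3 − (5/9)·78 = 61 and ps = 60 + 0.5·78 = 99.
ΔCS = ½(42 + 78)(81 − 61) = 1200; ΔPS = ½(42 + 78)(99 − 81) = 1080.
Government spending = 38 × 78 = 2964.
Net change = 1200 + 1080 − 2964 = -684. The loss equals the DWL triangle ½·38·36.

Net change in total surplus = -€684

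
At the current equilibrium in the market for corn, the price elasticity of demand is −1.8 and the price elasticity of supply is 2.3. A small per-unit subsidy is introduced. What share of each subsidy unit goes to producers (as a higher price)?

Producer share = 18/41

For a small subsidy around the equilibrium, the benefit split depends on the relative slopes, which at a point are proportional to the elasticities.
Buyer share = εs/(εs + |εd|) = 2.3/(2.3 + 1.8) = 23/41; seller share = |εd|/(εs + |εd|) = 18/41.
So producers capture 18/41 of the subsidy.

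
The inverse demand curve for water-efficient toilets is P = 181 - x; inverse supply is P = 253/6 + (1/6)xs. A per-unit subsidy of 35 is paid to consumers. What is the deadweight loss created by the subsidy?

Deadweight loss = 525

Pre-subsidy: 181 - x = 253/6 + (1/6)x gives x* = 119 and P* = 62.
With the rebate, buyers effectively pay Pb = Ps − 35, where Ps is the price sellers receive.
On the curves, Pb = 181 - x and Ps = 253/6 + (1/6)x; the wedge Ps − Pb = 35 gives 253/6 + (1/6)x − (181 - x) = 35, so x' = 149.
Then Pb = 181 − 1·149 = 32 and Ps = 253/6 + (1/6)·149 = 67.
The subsidy expands output by 149 − 119 = 30 past the efficient level; on those units the gap between marginal cost and willingness to pay runs from 0 up to 35.
DWL = ½ × 35 × 30 = 525.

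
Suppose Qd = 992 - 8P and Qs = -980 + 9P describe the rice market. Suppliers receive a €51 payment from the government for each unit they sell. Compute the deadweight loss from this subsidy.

Pre-subsidy: 992 - 8P = -980 + 9P gives P* = 116, Q* = 64.
With the subsidy, sellers receive Ps = Pb + 51 for each unit, where Pb is the price buyers pay.
Supply in terms of Pb becomes Qs = -980 + 9(Pb + 51) = -521 + 9Pb. Setting this equal to demand: 992 - 8Pb = -521 + 9Pb, so Pb = 89.
Sellers receive Ps = 89 + 51 = 140; Q' = 992 − 8·89 = 280.
The subsidy expands output by 280 − 64 = 216 past the efficient level; on those units the gap between marginal cost and willingness to pay runs from 0 up to 51.
DWL = ½ × 51 × 216 = 5508.

Deadweight loss = €5508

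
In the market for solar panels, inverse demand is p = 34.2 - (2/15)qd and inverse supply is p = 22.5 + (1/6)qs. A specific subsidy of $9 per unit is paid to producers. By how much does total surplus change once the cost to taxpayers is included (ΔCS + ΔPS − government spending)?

Net change in total surplus = -$135

Pre-subsidy: 34.2 - (2/15)q = 22.5 + (1/6)q gives q* = 39 and p* = 29.
With the subsidy, sellers receive ps = pb + 9 for each unit, where pb is the price buyers pay.
On the curves, pb = 34.2 - (2/15)q and ps = 22.5 + (1/6)q; the wedge ps − pb = 9 gives 22.5 + (1/6)q − (34.2 - (2/15)q) = 9, so q' = 69.
Then pb = 34.2 − (2/15)·69 = 25 and ps = 22.5 + (1/6)·69 = 34.
ΔCS = ½(39 + 69)(29 − 25) = 216; ΔPS = ½(39 + 69)(34 − 29) = 270.
Government spending = 9 × 69 = 621.
Net change = 216 + 270 − 621 = -135. The loss equals the DWL triangle ½·9·30.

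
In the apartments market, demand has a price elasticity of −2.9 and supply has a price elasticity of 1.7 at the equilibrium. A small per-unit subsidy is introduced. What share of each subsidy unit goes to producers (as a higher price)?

Producer share = 29/46

For a small subsidy around the equilibrium, the benefit split depends on the relative slopes, which at a point are proportional to the elasticities.
Buyer share = εs/(εs + |εd|) = 1.7/(1.7 + 2.9) = 17/46; seller share = |εd|/(εs + |εd|) = 29/46.
So producers capture 29/46 of the subsidy.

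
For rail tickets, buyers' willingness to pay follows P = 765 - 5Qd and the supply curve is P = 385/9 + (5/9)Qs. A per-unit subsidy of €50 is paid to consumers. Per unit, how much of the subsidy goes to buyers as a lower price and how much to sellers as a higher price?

Pre-subsidy: 765 - 5Q = 385/9 + (5/9)Q gives Q* = 130 and P* = 115.
With the rebate, buyers effectively pay Pb = Ps − 50, where Ps is the price sellers receive.
On the curves, Pb = 765 - 5Q and Ps = 385/9 + (5/9)Q; the wedge Ps − Pb = 50 gives 385/9 + (5/9)Q − (765 - 5Q) = 50, so Q' = 139.
Then Pb = 765 − 5·139 = 70 and Ps = 385/9 + (5/9)·139 = 120.
Buyers' price falls by P* − Pb = 115 − 70 = 45; sellers' price rises by Ps − P* = 120 − 115 = 5.

Buyers gain €45 per unit; sellers gain €5 per unit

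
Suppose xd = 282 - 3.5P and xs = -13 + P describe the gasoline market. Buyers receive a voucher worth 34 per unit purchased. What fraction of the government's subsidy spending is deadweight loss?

DWL / government spending = 119/711

Pre-subsidy: 282 - 3.5P = -13 + P gives P* = 590/9, x* = 473/9.
With the rebate, buyers effectively pay Pb = Ps − 34, where Ps is the price sellers receive.
Demand in terms of Ps becomes xd = 282 − 3.5(Ps − 34) = 401 - 3.5Ps. Setting this equal to supply: 401 - 3.5Ps = -13 + Ps, so Ps = 92.
Buyers pay Pb = 92 − 34 = 58; x' = -13 + 1·92 = 79.
ΔCS = ½(473/9 + 79)(590/9 − 58) = 40256/81; ΔPS = ½(473/9 + 79)(92 − 590/9) = 140896/81.
Government spending = 34 × 79 = 2686.
DWL = ½ × 34 × (79 − 473/9) = 4046/9; fraction = (4046/9) / 2686 = 119/711.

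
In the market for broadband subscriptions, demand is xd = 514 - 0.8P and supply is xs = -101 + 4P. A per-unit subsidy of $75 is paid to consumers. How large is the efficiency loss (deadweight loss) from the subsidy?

Deadweight loss = $1875

Pre-subsidy: 514 - 0.8P = -101 + 4P gives P* = 128.125, x* = 411.5.
With the rebate, buyers effectively pay Pb = Ps − 75, where Ps is the price sellers receive.
Demand in terms of Ps becomes xd = 514 − 0.8(Ps − 75) = 574 - 0.8Ps. Setting this equal to supply: 574 - 0.8Ps = -101 + 4Ps, so Ps = 140.625.
Buyers pay Pb = 140.625 − 75 = 65.625; x' = -101 + 4·140.625 = 461.5.
The subsidy expands output by 461.5 − 411.5 = 50 past the efficient level; on those units the gap between marginal cost and willingness to pay runs from 0 up to 75.
DWL = ½ × 75 × 50 = 1875.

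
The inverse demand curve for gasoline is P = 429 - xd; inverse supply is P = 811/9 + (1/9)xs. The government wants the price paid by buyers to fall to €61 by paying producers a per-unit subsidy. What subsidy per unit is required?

Required subsidy s = €70 per unit

At a buyer price of 61, quantity demanded is 429 − 1·61 = 368.
Sellers supply 368 only when they receive Ps = 811/9 + (1/9)·368 = 131.
s = Ps − Pb = 131 − 61 = 70.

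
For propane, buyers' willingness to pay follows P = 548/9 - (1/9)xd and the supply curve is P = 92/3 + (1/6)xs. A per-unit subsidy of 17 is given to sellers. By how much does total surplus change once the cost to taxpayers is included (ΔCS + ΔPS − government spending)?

Pre-subsidy: 548/9 - (1/9)x = 92/3 + (1/6)x gives x* = 108.8 and P* = 48.8.
With the subsidy, sellers receive Ps = Pb + 17 for each unit, where Pb is the price buyers pay.
On the curves, Pb = 548/9 - (1/9)x and Ps = 92/3 + (1/6)x; the wedge Ps − Pb = 17 gives 92/3 + (1/6)x − (548/9 - (1/9)x) = 17, so x' = 170.
Then Pb = 548/9 − (1/9)·170 = 42 and Ps = 92/3 + (1/6)·170 = 59.
ΔCS = ½(108.8 + 170)(48.8 − 42) = 947.92; ΔPS = ½(108.8 + 170)(59 − 48.8) = 1421.88.
Government spending = 17 × 170 = 2890.
Net change = 947.92 + 1421.88 − 2890 = -520.2. The loss equals the DWL triangle ½·17·61.2.

Net change in total surplus = -520.2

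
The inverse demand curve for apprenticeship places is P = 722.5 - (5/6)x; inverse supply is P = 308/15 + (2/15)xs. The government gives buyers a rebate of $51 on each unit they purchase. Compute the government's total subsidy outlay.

Pre-subsidy: 722.5 - (5/6)x = 308/15 + (2/15)x gives x* = 21059/29 and P* = 10210/87.
With the rebate, buyers effectively pay Pb = Ps − 51, where Ps is the price sellers receive.
On the curves, Pb = 722.5 - (5/6)x and Ps = 308/15 + (2/15)x; the wedge Ps − Pb = 51 gives 308/15 + (2/15)x − (722.5 - (5/6)x) = 51, so x' = 22589/29.
Then Pb = 722.5 − (5/6)·(22589/29) = 6385/87 and Ps = 308/15 + (2/15)·(22589/29) = 10822/87.
Government outlay = subsidy × quantity = 51 × 22589/29 = 1152039/29.

Government cost = 1152039/29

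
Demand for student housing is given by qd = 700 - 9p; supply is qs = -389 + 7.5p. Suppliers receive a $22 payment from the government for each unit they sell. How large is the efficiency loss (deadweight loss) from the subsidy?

Pre-subsidy: 700 - 9p = -389 + 7.5p gives p* = 66, q* = 106.
With the subsidy, sellers receive ps = pb + 22 for each unit, where pb is the price buyers pay.
Supply in terms of pb becomes qs = -389 + 7.5(pb + 22) = -224 + 7.5pb. Setting this equal to demand: 700 - 9pb = -224 + 7.5pb, so pb = 56.
Sellers receive ps = 56 + 22 = 78; q' = 700 − 9·56 = 196.
The subsidy expands output by 196 − 106 = 90 past the efficient level; on those units the gap between marginal cost and willingness to pay runs from 0 up to 22.
DWL = ½ × 22 × 90 = 990.

Deadweight loss = $990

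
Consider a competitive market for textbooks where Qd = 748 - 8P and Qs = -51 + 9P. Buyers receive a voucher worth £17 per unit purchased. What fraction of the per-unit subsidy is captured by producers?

Pre-subsidy: 748 - 8P = -51 + 9P gives P* = 47, Q* = 372.
With the rebate, buyers effectively pay Pb = Ps − 17, where Ps is the price sellers receive.
Demand in terms of Ps becomes Qd = 748 − 8(Ps − 17) = 884 - 8Ps. Setting this equal to supply: 884 - 8Ps = -51 + 9Ps, so Ps = 55.
Buyers pay Pb = 55 − 17 = 38; Q' = -51 + 9·55 = 444.
Buyers' price falls by P* − Pb = 47 − 38 = 9; sellers' price rises by Ps − P* = 55 − 47 = 8.
So producers capture 8/17 = 8/17 of each unit of subsidy.

Producer share = 8/17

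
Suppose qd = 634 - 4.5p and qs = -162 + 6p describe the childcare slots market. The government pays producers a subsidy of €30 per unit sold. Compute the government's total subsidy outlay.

Government cost = €11100

Pre-subsidy: 634 - 4.5p = -162 + 6p gives p* = 1592/21, q* = 2050/7.
With the subsidy, sellers receive ps = pb + 30 for each unit, where pb is the price buyers pay.
Supply in terms of pb becomes qs = -162 + 6(pb + 30) = 18 + 6pb. Setting this equal to demand: 634 - 4.5pb = 18 + 6pb, so pb = 176/3.
Sellers receive ps = 176/3 + 30 = 266/3; q' = 634 − 4.5·(176/3) = 370.
Government outlay = subsidy × quantity = 30 × 370 = 11100.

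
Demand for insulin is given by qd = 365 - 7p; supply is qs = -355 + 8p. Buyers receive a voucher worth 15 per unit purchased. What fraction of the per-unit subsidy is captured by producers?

Pre-subsidy: 365 - 7p = -355 + 8p gives p* = 48, q* = 29.
With the rebate, buyers effectively pay pb = ps − 15, where ps is the price sellers receive.
Demand in terms of ps becomes qd = 365 − 7(ps − 15) = 470 - 7ps. Setting this equal to supply: 470 - 7ps = -355 + 8ps, so ps = 55.
Buyers pay pb = 55 − 15 = 40; q' = -355 + 8·55 = 85.
Buyers' price falls by p* − pb = 48 − 40 = 8; sellers' price rises by ps − p* = 55 − 48 = 7.
So producers capture 7/15 = 7/15 of each unit of subsidy.

Producer share = 7/15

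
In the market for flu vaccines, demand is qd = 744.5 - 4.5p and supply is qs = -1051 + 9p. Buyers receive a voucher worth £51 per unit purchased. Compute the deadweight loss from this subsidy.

Deadweight loss = £3901.5

Pre-subsidy: 744.5 - 4.5p = -1051 + 9p gives p* = 133, q* = 146.
With the rebate, buyers effectively pay pb = ps − 51, where ps is the price sellers receive.
Demand in terms of ps becomes qd = 744.5 − 4.5(ps − 51) = 974 - 4.5ps. Setting this equal to supply: 974 - 4.5ps = -1051 + 9ps, so ps = 150.
Buyers pay pb = 150 − 51 = 99; q' = -1051 + 9·150 = 299.
The subsidy expands output by 299 − 146 = 153 past the efficient level; on those units the gap between marginal cost and willingness to pay runs from 0 up to 51.
DWL = ½ × 51 × 153 = 3901.5.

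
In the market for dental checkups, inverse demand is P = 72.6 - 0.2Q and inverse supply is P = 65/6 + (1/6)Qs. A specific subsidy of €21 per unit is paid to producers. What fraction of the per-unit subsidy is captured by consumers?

Consumer share = 6/11

Pre-subsidy: 72.6 - 0.2Q = 65/6 + (1/6)Q gives Q* = 1853/11 and P* = 428/11.
With the subsidy, sellers receive Ps = Pb + 21 for each unit, where Pb is the price buyers pay.
On the curves, Pb = 72.6 - 0.2Q and Ps = 65/6 + (1/6)Q; the wedge Ps − Pb = 21 gives 65/6 + (1/6)Q − (72.6 - 0.2Q) = 21, so Q' = 2483/11.
Then Pb = 72.6 − 0.2·(2483/11) = 302/11 and Ps = 65/6 + (1/6)·(2483/11) = 533/11.
Buyers' price falls by P* − Pb = 428/11 − 302/11 = 126/11; sellers' price rises by Ps − P* = 533/11 − 428/11 = 105/11.
So consumers capture (126/11)/21 = 6/11 of each unit of subsidy.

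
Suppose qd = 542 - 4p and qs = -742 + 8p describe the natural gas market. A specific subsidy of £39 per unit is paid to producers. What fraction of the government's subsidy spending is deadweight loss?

Pre-subsidy: 542 - 4p = -742 + 8p gives p* = 107, q* = 114.
With the subsidy, sellers receive ps = pb + 39 for each unit, where pb is the price buyers pay.
Supply in terms of pb becomes qs = -742 + 8(pb + 39) = -430 + 8pb. Setting this equal to demand: 542 - 4pb = -430 + 8pb, so pb = 81.
Sellers receive ps = 81 + 39 = 120; q' = 542 − 4·81 = 218.
ΔCS = ½(114 + 218)(107 − 81) = 4316; ΔPS = ½(114 + 218)(120 − 107) = 2158.
Government spending = 39 × 218 = 8502.
DWL = ½ × 39 × (218 − 114) = 2028; fraction = 2028 / 8502 = 26/109.

DWL / government spending = 26/109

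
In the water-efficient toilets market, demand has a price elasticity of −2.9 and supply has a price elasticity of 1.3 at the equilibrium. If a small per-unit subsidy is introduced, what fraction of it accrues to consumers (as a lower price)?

For a small subsidy around the equilibrium, the benefit split depends on the relative slopes, which at a point are proportional to the elasticities.
Buyer share = εs/(εs + |εd|) = 1.3/(1.3 + 2.9) = 13/42; seller share = |εd|/(εs + |εd|) = 29/42.

Consumer share = 13/42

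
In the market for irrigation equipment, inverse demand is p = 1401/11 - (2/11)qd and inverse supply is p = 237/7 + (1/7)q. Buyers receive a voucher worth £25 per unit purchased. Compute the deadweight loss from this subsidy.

Pre-subsidy: 1401/11 - (2/11)q = 237/7 + (1/7)q gives q* = 288 and p* = 75.
With the rebate, buyers effectively pay pb = ps − 25, where ps is the price sellers receive.
On the curves, pb = 1401/11 - (2/11)q and ps = 237/7 + (1/7)q; the wedge ps − pb = 25 gives 237/7 + (1/7)q − (1401/11 - (2/11)q) = 25, so q' = 365.
Then pb = 1401/11 − (2/11)·365 = 61 and ps = 237/7 + (1/7)·365 = 86.
The subsidy expands output by 365 − 288 = 77 past the efficient level; on those units the gap between marginal cost and willingness to pay runs from 0 up to 25.
DWL = ½ × 25 × 77 = 962.5.

Deadweight loss = £962.5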